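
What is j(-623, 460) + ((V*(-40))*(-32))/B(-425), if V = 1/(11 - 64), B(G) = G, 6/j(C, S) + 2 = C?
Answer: 26594/563125 ≈ 0.047226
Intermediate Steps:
j(C, S) = 6/(-2 + C)
V = -1/53 (V = 1/(-53) = -1/53 ≈ -0.018868)
j(-623, 460) + ((V*(-40))*(-32))/B(-425) = 6/(-2 - 623) + (-1/53*(-40)*(-32))/(-425) = 6/(-625) + ((40/53)*(-32))*(-1/425) = 6*(-1/625) - 1280/53*(-1/425) = -6/625 + 256/4505 = 26594/563125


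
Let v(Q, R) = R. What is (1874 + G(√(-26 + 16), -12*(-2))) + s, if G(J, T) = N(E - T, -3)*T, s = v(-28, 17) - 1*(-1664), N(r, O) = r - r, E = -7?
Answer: 3555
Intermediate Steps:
N(r, O) = 0
s = 1681 (s = 17 - 1*(-1664) = 17 + 1664 = 1681)
G(J, T) = 0 (G(J, T) = 0*T = 0)
(1874 + G(√(-26 + 16), -12*(-2))) + s = (1874 + 0) + 1681 = 1874 + 1681 = 3555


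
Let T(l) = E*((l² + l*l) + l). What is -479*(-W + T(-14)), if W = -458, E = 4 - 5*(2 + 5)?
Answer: 5393540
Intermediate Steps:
E = -31 (E = 4 - 5*7 = 4 - 35 = -31)
T(l) = -62*l² - 31*l (T(l) = -31*((l² + l*l) + l) = -31*((l² + l²) + l) = -31*(2*l² + l) = -31*(l + 2*l²) = -62*l² - 31*l)
-479*(-W + T(-14)) = -479*(-1*(-458) - 31*(-14)*(1 + 2*(-14))) = -479*(458 - 31*(-14)*(1 - 28)) = -479*(458 - 31*(-14)*(-27)) = -479*(458 - 11718) = -479*(-11260) = 5393540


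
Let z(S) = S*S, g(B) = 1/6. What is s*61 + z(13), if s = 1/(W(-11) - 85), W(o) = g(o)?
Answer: 85655/509 ≈ 168.28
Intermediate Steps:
g(B) = ⅙
z(S) = S²
W(o) = ⅙
s = -6/509 (s = 1/(⅙ - 85) = 1/(-509/6) = -6/509 ≈ -0.011788)
s*61 + z(13) = -6/509*61 + 13² = -366/509 + 169 = 85655/509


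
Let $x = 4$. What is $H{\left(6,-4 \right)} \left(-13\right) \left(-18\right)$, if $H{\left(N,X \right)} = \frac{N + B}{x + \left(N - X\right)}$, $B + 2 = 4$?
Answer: $\frac{936}{7} \approx 133.71$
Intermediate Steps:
$B = 2$ ($B = -2 + 4 = 2$)
$H{\left(N,X \right)} = \frac{2 + N}{4 + N - X}$ ($H{\left(N,X \right)} = \frac{N + 2}{4 + \left(N - X\right)} = \frac{2 + N}{4 + N - X}$)
$H{\left(6,-4 \right)} \left(-13\right) \left(-18\right) = \frac{2 + 6}{4 + 6 - -4} \left(-13\right) \left(-18\right) = \frac{1}{4 + 6 + 4} \cdot 8 \left(-13\right) \left(-18\right) = \frac{1}{14} \cdot 8 \left(-13\right) \left(-18\right) = \frac{4}{7} \left(-13\right) \left(-18\right) = \left(- \frac{52}{7}\right) \left(-18\right) = \frac{936}{7}$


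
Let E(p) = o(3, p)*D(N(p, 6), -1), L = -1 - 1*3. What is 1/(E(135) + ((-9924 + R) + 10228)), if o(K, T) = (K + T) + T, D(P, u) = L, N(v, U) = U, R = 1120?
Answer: 1/332 ≈ 0.0030120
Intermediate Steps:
L = -4 (L = -1 - 3 = -4)
D(P, u) = -4
o(K, T) = K + 2*T
E(p) = -12 - 8*p (E(p) = (3 + 2*p)*(-4) = -12 - 8*p)
1/(E(135) + ((-9924 + R) + 10228)) = 1/((-12 - 8*135) + ((-9924 + 1120) + 10228)) = 1/((-12 - 1080) + (-8804 + 10228)) = 1/(-1092 + 1424) = 1/332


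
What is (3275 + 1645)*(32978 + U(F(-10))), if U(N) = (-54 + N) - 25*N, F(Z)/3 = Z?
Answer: 165528480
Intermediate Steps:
F(Z) = 3*Z
U(N) = -54 - 24*N
(3275 + 1645)*(32978 + U(F(-10))) = (3275 + 1645)*(32978 + (-54 - 72*(-10))) = 4920*(32978 + (-54 - 24*(-30))) = 4920*(32978 + (-54 + 720)) = 4920*(32978 + 666) = 4920*33644 = 165528480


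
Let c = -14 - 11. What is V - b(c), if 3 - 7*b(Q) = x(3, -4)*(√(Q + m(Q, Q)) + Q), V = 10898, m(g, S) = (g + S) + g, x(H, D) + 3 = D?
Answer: 76458/7 - 10*I ≈ 10923.0 - 10.0*I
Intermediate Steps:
x(H, D) = -3 + D
c = -25
m(g, S) = S + 2*g (m(g, S) = (S + g) + g = S + 2*g)
b(Q) = 3/7 + Q + 2*√Q (b(Q) = 3/7 - (-3 - 4)*(√(Q + (Q + 2*Q)) + Q)/7 = 3/7 - (-1)*(√(Q + 3*Q) + Q) = 3/7 - (-1)*(√(4*Q) + Q) = 3/7 - (-1)*(2*√Q + Q) = 3/7 - (-1)*(Q + 2*√Q) = 3/7 - (-14*√Q - 7*Q)/7 = 3/7 + (Q + 2*√Q) = 3/7 + Q + 2*√Q)
V - b(c) = 10898 - (3/7 - 25 + 2*√(-25)) = 10898 - (3/7 - 25 + 2*(5*I)) = 10898 - (3/7 - 25 + 10*I) = 10898 - (-172/7 + 10*I) = 10898 + (172/7 - 10*I) = 76458/7 - 10*I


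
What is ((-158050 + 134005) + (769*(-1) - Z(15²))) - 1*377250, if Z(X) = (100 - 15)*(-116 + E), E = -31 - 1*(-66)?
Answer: -395179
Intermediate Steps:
E = 35 (E = -31 + 66 = 35)
Z(X) = -6885 (Z(X) = (100 - 15)*(-116 + 35) = 85*(-81) = -6885)
((-158050 + 134005) + (769*(-1) - Z(15²))) - 1*377250 = ((-158050 + 134005) + (769*(-1) - 1*(-6885))) - 1*377250 = (-24045 + (-769 + 6885)) - 377250 = (-24045 + 6116) - 377250 = -17929 - 377250 = -395179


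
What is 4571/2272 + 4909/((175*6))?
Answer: 7976399/1192800 ≈ 6.6871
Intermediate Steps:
4571/2272 + 4909/((175*6)) = 4571*(1/2272) + 4909/1050 = 4571/2272 + 4909*(1/1050) = 4571/2272 + 4909/1050 = 7976399/1192800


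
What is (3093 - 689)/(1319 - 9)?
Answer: 1202/655 ≈ 1.8351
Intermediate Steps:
(3093 - 689)/(1319 - 9) = 2404/1310 = 2404*(1/1310) = 1202/655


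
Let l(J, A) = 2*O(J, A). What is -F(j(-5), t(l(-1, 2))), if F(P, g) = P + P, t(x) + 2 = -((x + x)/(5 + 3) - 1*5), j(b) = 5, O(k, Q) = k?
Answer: -10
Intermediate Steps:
l(J, A) = 2*J
t(x) = 3 - x/4 (t(x) = -2 - ((x + x)/(5 + 3) - 1*5) = -2 - ((2*x)/8 - 5) = -2 - ((2*x)*(⅛) - 5) = -2 - (x/4 - 5) = -2 - (-5 + x/4) = -2 + (5 - x/4) = 3 - x/4)
F(P, g) = 2*P
-F(j(-5), t(l(-1, 2))) = -2*5 = -1*10 = -10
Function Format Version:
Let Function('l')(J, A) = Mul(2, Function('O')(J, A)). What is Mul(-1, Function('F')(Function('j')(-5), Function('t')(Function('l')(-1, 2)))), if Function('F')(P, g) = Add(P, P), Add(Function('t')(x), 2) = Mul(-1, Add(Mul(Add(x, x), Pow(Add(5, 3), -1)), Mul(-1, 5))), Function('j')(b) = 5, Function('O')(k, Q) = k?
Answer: -10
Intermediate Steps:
Function('l')(J, A) = Mul(2, J)
Function('t')(x) = Add(3, Mul(Rational(-1, 4), x)) (Function('t')(x) = Add(-2, Mul(-1, Add(Mul(Add(x, x), Pow(Add(5, 3), -1)), Mul(-1, 5)))) = Add(-2, Mul(-1, Add(Mul(Mul(2, x), Pow(8, -1)), -5))) = Add(-2, Mul(-1, Add(Mul(Mul(2, x), Rational(1, 8)), -5))) = Add(-2, Mul(-1, Add(Mul(Rational(1, 4), x), -5))) = Add(-2, Mul(-1, Add(-5, Mul(Rational(1, 4), x)))) = Add(-2, Add(5, Mul(Rational(-1, 4), x))) = Add(3, Mul(Rational(-1, 4), x)))
Function('F')(P, g) = Mul(2, P)
Mul(-1, Function('F')(Function('j')(-5), Function('t')(Function('l')(-1, 2)))) = Mul(-1, Mul(2, 5)) = Mul(-1, 10) = -10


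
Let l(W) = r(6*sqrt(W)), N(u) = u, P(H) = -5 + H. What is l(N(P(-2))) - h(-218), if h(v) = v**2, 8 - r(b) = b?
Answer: -47516 - 6*I*sqrt(7) ≈ -47516.0 - 15.875*I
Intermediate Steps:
r(b) = 8 - b
l(W) = 8 - 6*sqrt(W)
l(N(P(-2))) - h(-218) = (8 - 6*sqrt(-5 - 2)) - 1*(-218)**2 = (8 - 6*I*sqrt(7)) - 1*47524 = (8 - 6*I*sqrt(7)) - 47524 = -47516 - 6*I*sqrt(7)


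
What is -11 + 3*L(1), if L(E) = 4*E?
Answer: 1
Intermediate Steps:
-11 + 3*L(1) = -11 + 3*(4*1) = -11 + 3*4 = -11 + 12 = 1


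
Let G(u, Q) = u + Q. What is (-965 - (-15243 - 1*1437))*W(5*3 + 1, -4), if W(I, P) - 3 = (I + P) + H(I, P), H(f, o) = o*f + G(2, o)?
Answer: -801465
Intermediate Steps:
G(u, Q) = Q + u
H(f, o) = 2 + o + f*o (H(f, o) = o*f + (o + 2) = f*o + (2 + o) = 2 + o + f*o)
W(I, P) = 5 + I + 2*P + I*P (W(I, P) = 3 + ((I + P) + (2 + P + I*P)) = 3 + (2 + I + 2*P + I*P) = 5 + I + 2*P + I*P)
(-965 - (-15243 - 1*1437))*W(5*3 + 1, -4) = (-965 - (-15243 - 1*1437))*(5 + (5*3 + 1) + 2*(-4) + (5*3 + 1)*(-4)) = (-965 - (-15243 - 1437))*(5 + (15 + 1) - 8 + (15 + 1)*(-4)) = (-965 - 1*(-16680))*(5 + 16 - 8 + 16*(-4)) = (-965 + 16680)*(5 + 16 - 8 - 64) = 15715*(-51) = -801465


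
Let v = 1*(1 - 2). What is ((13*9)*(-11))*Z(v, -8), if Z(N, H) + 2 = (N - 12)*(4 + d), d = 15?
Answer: 320463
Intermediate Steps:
v = -1 (v = 1*(-1) = -1)
Z(N, H) = -230 + 19*N (Z(N, H) = -2 + (N - 12)*(4 + 15) = -2 + (-12 + N)*19 = -2 + (-228 + 19*N) = -230 + 19*N)
((13*9)*(-11))*Z(v, -8) = ((13*9)*(-11))*(-230 + 19*(-1)) = (117*(-11))*(-230 - 19) = -1287*(-249) = 320463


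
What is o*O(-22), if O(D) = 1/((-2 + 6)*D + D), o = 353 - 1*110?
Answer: -243/110 ≈ -2.2091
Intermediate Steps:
o = 243 (o = 353 - 110 = 243)
O(D) = 1/(5*D) (O(D) = 1/(4*D + D) = 1/(5*D))
o*O(-22) = 243*((⅕)/(-22)) = 243*((⅕)*(-1/22)) = 243*(-1/110) = -243/110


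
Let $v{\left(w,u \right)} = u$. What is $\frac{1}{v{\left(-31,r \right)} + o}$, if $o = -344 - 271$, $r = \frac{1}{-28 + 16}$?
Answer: $- \frac{12}{7381} \approx -0.0016258$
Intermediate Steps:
$r = - \frac{1}{12}$ ($r = \frac{1}{-12} = - \frac{1}{12} \approx -0.083333$)
$o = -615$
$\frac{1}{v{\left(-31,r \right)} + o} = \frac{1}{- \frac{1}{12} - 615} = \frac{1}{- \frac{7381}{12}} = - \frac{12}{7381}$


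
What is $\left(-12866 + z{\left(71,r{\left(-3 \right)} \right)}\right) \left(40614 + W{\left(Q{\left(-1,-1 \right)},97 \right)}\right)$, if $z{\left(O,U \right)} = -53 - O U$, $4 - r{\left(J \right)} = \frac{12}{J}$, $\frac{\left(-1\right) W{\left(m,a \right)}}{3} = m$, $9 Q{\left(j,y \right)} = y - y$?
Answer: $-547761018$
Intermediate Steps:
$Q{\left(j,y \right)} = 0$ ($Q{\left(j,y \right)} = \frac{y - y}{9} = \frac{1}{9} \cdot 0 = 0$)
$W{\left(m,a \right)} = - 3 m$
$r{\left(J \right)} = 4 - \frac{12}{J}$
$z{\left(O,U \right)} = -53 - O U$
$\left(-12866 + z{\left(71,r{\left(-3 \right)} \right)}\right) \left(40614 + W{\left(Q{\left(-1,-1 \right)},97 \right)}\right) = \left(-12866 - \left(53 + 71 \left(4 - \frac{12}{-3}\right)\right)\right) \left(40614 - 0\right) = \left(-12866 - \left(53 + 71 \left(4 - -4\right)\right)\right) \left(40614 + 0\right) = \left(-12866 - \left(53 + 71 \left(4 + 4\right)\right)\right) 40614 = \left(-12866 - \left(53 + 71 \cdot 8\right)\right) 40614 = \left(-12866 - 621\right) 40614 = \left(-13487\right) 40614 = -547761018$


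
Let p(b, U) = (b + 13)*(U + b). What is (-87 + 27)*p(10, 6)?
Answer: -22080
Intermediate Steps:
p(b, U) = (13 + b)*(U + b)
(-87 + 27)*p(10, 6) = (-87 + 27)*(10² + 13*6 + 13*10 + 6*10) = -60*(100 + 78 + 130 + 60) = -60*368 = -22080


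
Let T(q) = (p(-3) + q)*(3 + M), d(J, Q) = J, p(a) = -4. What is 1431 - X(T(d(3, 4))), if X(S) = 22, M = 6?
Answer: 1409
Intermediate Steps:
T(q) = -36 + 9*q (T(q) = (-4 + q)*(3 + 6) = (-4 + q)*9 = -36 + 9*q)
1431 - X(T(d(3, 4))) = 1431 - 1*22 = 1431 - 22 = 1409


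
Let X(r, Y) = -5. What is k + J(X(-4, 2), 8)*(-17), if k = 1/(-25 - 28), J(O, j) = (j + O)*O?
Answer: 13514/53 ≈ 254.98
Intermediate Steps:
J(O, j) = O*(O + j) (J(O, j) = (O + j)*O = O*(O + j))
k = -1/53 (k = 1/(-53) = -1/53 ≈ -0.018868)
k + J(X(-4, 2), 8)*(-17) = -1/53 - 5*(-5 + 8)*(-17) = -1/53 - 5*3*(-17) = -1/53 - 15*(-17) = -1/53 + 255 = 13514/53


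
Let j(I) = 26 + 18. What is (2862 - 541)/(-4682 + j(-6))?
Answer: -2321/4638 ≈ -0.50043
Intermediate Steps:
j(I) = 44
(2862 - 541)/(-4682 + j(-6)) = (2862 - 541)/(-4682 + 44) = 2321/(-4638) = 2321*(-1/4638) = -2321/4638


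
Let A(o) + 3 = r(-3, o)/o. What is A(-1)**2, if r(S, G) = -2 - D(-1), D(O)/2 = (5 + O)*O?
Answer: 81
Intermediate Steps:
D(O) = 2*O*(5 + O) (D(O) = 2*((5 + O)*O) = 2*(O*(5 + O)) = 2*O*(5 + O))
r(S, G) = 6 (r(S, G) = -2 - 2*(-1)*(5 - 1) = -2 - 2*(-1)*4 = -2 - 1*(-8) = -2 + 8 = 6)
A(o) = -3 + 6/o
A(-1)**2 = (-3 + 6/(-1))**2 = (-3 + 6*(-1))**2 = (-3 - 6)**2 = (-9)**2 = 81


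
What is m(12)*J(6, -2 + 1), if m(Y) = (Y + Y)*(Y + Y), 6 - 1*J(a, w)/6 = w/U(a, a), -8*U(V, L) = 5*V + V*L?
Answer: 223488/11 ≈ 20317.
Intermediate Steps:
U(V, L) = -5*V/8 - L*V/8 (U(V, L) = -(5*V + V*L)/8 = -(5*V + L*V)/8 = -5*V/8 - L*V/8)
J(a, w) = 36 + 48*w/(a*(5 + a)) (J(a, w) = 36 - 6*w/((-a*(5 + a)/8)) = 36 - 6*w*(-8/(a*(5 + a))) = 36 - (-48)*w/(a*(5 + a)) = 36 + 48*w/(a*(5 + a)))
m(Y) = 4*Y**2 (m(Y) = (2*Y)*(2*Y) = 4*Y**2)
m(12)*J(6, -2 + 1) = (4*12**2)*(12*(4*(-2 + 1) + 3*6*(5 + 6))/(6*(5 + 6))) = (4*144)*(12*(1/6)*(4*(-1) + 3*6*11)/11) = 576*(12*(1/6)*(1/11)*(-4 + 198)) = 576*(12*(1/6)*(1/11)*194) = 576*(388/11) = 223488/11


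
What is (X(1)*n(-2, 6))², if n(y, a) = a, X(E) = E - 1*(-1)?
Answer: 144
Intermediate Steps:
X(E) = 1 + E (X(E) = E + 1 = 1 + E)
(X(1)*n(-2, 6))² = ((1 + 1)*6)² = (2*6)² = 12² = 144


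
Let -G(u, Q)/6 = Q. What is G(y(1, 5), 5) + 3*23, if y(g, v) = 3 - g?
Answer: 39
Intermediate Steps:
G(u, Q) = -6*Q
G(y(1, 5), 5) + 3*23 = -6*5 + 3*23 = -30 + 69 = 39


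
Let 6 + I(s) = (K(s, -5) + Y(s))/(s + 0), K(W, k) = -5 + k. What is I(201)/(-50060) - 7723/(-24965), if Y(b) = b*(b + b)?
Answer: 7572242489/25119932790 ≈ 0.30144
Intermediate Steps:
Y(b) = 2*b² (Y(b) = b*(2*b) = 2*b²)
I(s) = -6 + (-10 + 2*s²)/s (I(s) = -6 + ((-5 - 5) + 2*s²)/(s + 0) = -6 + (-10 + 2*s²)/s)
I(201)/(-50060) - 7723/(-24965) = (-6 - 10/201 + 2*201)/(-50060) - 7723/(-24965) = (-6 - 10*1/201 + 402)*(-1/50060) - 7723*(-1/24965) = (-6 - 10/201 + 402)*(-1/50060) + 7723/24965 = (79586/201)*(-1/50060) + 7723/24965 = -39793/5031030 + 7723/24965 = 7572242489/25119932790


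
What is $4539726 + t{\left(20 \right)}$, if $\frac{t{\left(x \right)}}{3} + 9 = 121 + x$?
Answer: $4540122$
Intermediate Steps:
$t{\left(x \right)} = 336 + 3 x$ ($t{\left(x \right)} = -27 + 3 \left(121 + x\right) = -27 + \left(363 + 3 x\right) = 336 + 3 x$)
$4539726 + t{\left(20 \right)} = 4539726 + \left(336 + 3 \cdot 20\right) = 4539726 + \left(336 + 60\right) = 4539726 + 396 = 4540122$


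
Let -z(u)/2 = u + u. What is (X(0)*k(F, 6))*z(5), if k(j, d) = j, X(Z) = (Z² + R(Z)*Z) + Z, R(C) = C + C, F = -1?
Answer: 0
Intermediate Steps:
R(C) = 2*C
X(Z) = Z + 3*Z² (X(Z) = (Z² + (2*Z)*Z) + Z = (Z² + 2*Z²) + Z = 3*Z² + Z = Z + 3*Z²)
z(u) = -4*u (z(u) = -2*(u + u) = -4*u)
(X(0)*k(F, 6))*z(5) = ((0*(1 + 3*0))*(-1))*(-4*5) = ((0*(1 + 0))*(-1))*(-20) = ((0*1)*(-1))*(-20) = (0*(-1))*(-20) = 0*(-20) = 0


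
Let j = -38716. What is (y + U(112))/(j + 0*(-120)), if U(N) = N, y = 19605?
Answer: -19717/38716 ≈ -0.50927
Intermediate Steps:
(y + U(112))/(j + 0*(-120)) = (19605 + 112)/(-38716 + 0*(-120)) = 19717/(-38716 + 0) = 19717/(-38716) = 19717*(-1/38716) = -19717/38716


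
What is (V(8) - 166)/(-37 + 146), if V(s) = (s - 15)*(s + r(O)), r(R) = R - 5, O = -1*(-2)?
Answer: -201/109 ≈ -1.8440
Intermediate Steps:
O = 2
r(R) = -5 + R
V(s) = (-15 + s)*(-3 + s) (V(s) = (s - 15)*(s + (-5 + 2)) = (-15 + s)*(s - 3) = (-15 + s)*(-3 + s))
(V(8) - 166)/(-37 + 146) = ((45 + 8**2 - 18*8) - 166)/(-37 + 146) = ((45 + 64 - 144) - 166)/109 = (-35 - 166)*(1/109) = -201*1/109 = -201/109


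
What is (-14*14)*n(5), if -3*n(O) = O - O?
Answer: 0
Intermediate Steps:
n(O) = 0 (n(O) = -(O - O)/3 = -1/3*0 = 0)
(-14*14)*n(5) = -14*14*0 = -196*0 = 0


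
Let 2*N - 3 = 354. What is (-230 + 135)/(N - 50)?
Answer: -190/257 ≈ -0.73930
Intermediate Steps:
N = 357/2 (N = 3/2 + (1/2)*354 = 3/2 + 177 = 357/2 ≈ 178.50)
(-230 + 135)/(N - 50) = (-230 + 135)/(357/2 - 50) = -95/257/2 = -95*2/257 = -190/257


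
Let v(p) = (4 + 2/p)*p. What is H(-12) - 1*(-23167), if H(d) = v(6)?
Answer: 23193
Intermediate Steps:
v(p) = p*(4 + 2/p)
H(d) = 26 (H(d) = 2 + 4*6 = 2 + 24 = 26)
H(-12) - 1*(-23167) = 26 - 1*(-23167) = 26 + 23167 = 23193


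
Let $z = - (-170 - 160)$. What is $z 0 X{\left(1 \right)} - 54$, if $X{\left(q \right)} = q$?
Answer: $-54$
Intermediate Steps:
$z = 330$ ($z = - (-170 - 160) = \left(-1\right) \left(-330\right) = 330$)
$z 0 X{\left(1 \right)} - 54 = 330 \cdot 0 \cdot 1 - 54 = 330 \cdot 0 - 54 = 0 - 54 = -54$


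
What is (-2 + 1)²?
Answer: 1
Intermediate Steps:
(-2 + 1)² = (-1)² = 1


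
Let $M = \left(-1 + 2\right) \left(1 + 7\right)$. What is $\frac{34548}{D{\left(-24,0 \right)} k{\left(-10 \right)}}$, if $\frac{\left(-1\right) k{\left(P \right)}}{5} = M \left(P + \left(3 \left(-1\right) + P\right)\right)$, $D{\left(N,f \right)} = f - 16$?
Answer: $- \frac{8637}{3680} \approx -2.347$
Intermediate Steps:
$M = 8$ ($M = 1 \cdot 8 = 8$)
$D{\left(N,f \right)} = -16 + f$
$k{\left(P \right)} = 120 - 80 P$ ($k{\left(P \right)} = - 5 \cdot 8 \left(P + \left(3 \left(-1\right) + P\right)\right) = - 5 \cdot 8 \left(P + \left(-3 + P\right)\right) = - 5 \cdot 8 \left(-3 + 2 P\right) = - 5 \left(-24 + 16 P\right) = 120 - 80 P$)
$\frac{34548}{D{\left(-24,0 \right)} k{\left(-10 \right)}} = \frac{34548}{\left(-16 + 0\right) \left(120 - -800\right)} = \frac{34548}{\left(-16\right) \left(120 + 800\right)} = \frac{34548}{\left(-16\right) 920} = \frac{34548}{-14720} = 34548 \left(- \frac{1}{14720}\right) = - \frac{8637}{3680}$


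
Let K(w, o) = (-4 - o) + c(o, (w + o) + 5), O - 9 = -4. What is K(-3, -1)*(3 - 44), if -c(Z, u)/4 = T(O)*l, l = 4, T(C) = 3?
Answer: 2091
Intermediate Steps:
O = 5 (O = 9 - 4 = 5)
c(Z, u) = -48 (c(Z, u) = -12*4 = -4*12 = -48)
K(w, o) = -52 - o (K(w, o) = (-4 - o) - 48 = -52 - o)
K(-3, -1)*(3 - 44) = (-52 - 1*(-1))*(3 - 44) = (-52 + 1)*(-41) = -51*(-41) = 2091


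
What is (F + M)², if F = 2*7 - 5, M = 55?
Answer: 4096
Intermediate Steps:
F = 9 (F = 14 - 5 = 9)
(F + M)² = (9 + 55)² = 64² = 4096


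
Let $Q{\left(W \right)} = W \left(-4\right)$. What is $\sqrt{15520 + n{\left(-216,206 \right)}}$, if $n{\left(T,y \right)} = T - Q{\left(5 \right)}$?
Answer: $2 \sqrt{3831} \approx 123.79$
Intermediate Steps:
$Q{\left(W \right)} = - 4 W$
$n{\left(T,y \right)} = 20 + T$ ($n{\left(T,y \right)} = T - \left(-4\right) 5 = T - -20 = T + 20 = 20 + T$)
$\sqrt{15520 + n{\left(-216,206 \right)}} = \sqrt{15520 + \left(20 - 216\right)} = \sqrt{15520 - 196} = \sqrt{15324} = 2 \sqrt{3831}$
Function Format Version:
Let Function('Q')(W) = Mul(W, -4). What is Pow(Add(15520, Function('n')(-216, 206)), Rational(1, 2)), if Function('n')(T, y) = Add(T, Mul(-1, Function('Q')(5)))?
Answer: Mul(2, Pow(3831, Rational(1, 2))) ≈ 123.79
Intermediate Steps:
Function('Q')(W) = Mul(-4, W)
Function('n')(T, y) = Add(20, T) (Function('n')(T, y) = Add(T, Mul(-1, Mul(-4, 5))) = Add(T, Mul(-1, -20)) = Add(T, 20) = Add(20, T))
Pow(Add(15520, Function('n')(-216, 206)), Rational(1, 2)) = Pow(Add(15520, Add(20, -216)), Rational(1, 2)) = Pow(Add(15520, -196), Rational(1, 2)) = Pow(15324, Rational(1, 2)) = Mul(2, Pow(3831, Rational(1, 2)))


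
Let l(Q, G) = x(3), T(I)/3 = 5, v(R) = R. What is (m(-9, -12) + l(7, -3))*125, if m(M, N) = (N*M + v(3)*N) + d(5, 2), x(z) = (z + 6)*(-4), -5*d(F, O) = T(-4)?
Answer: 4125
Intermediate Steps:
T(I) = 15 (T(I) = 3*5 = 15)
d(F, O) = -3 (d(F, O) = -⅕*15 = -3)
x(z) = -24 - 4*z (x(z) = (6 + z)*(-4) = -24 - 4*z)
l(Q, G) = -36 (l(Q, G) = -24 - 4*3 = -24 - 12 = -36)
m(M, N) = -3 + 3*N + M*N (m(M, N) = (N*M + 3*N) - 3 = (M*N + 3*N) - 3 = (3*N + M*N) - 3 = -3 + 3*N + M*N)
(m(-9, -12) + l(7, -3))*125 = ((-3 + 3*(-12) - 9*(-12)) - 36)*125 = ((-3 - 36 + 108) - 36)*125 = (69 - 36)*125 = 33*125 = 4125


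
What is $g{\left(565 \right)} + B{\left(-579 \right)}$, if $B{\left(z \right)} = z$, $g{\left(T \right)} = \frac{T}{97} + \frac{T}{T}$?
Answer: $- \frac{55501}{97} \approx -572.17$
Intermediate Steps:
$g{\left(T \right)} = 1 + \frac{T}{97}$ ($g{\left(T \right)} = T \frac{1}{97} + 1 = \frac{T}{97} + 1 = 1 + \frac{T}{97}$)
$g{\left(565 \right)} + B{\left(-579 \right)} = \left(1 + \frac{1}{97} \cdot 565\right) - 579 = \left(1 + \frac{565}{97}\right) - 579 = \frac{662}{97} - 579 = - \frac{55501}{97}$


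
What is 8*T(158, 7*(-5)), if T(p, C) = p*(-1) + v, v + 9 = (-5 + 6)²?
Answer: -1328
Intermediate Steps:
v = -8 (v = -9 + (-5 + 6)² = -9 + 1² = -9 + 1 = -8)
T(p, C) = -8 - p (T(p, C) = p*(-1) - 8 = -p - 8 = -8 - p)
8*T(158, 7*(-5)) = 8*(-8 - 1*158) = 8*(-8 - 158) = 8*(-166) = -1328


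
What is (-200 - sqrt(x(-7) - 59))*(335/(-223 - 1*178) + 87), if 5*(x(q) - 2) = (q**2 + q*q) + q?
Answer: -6910400/401 - 34552*I*sqrt(970)/2005 ≈ -17233.0 - 536.72*I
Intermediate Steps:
x(q) = 2 + q/5 + 2*q**2/5 (x(q) = 2 + ((q**2 + q*q) + q)/5 = 2 + ((q**2 + q**2) + q)/5 = 2 + (2*q**2 + q)/5 = 2 + (q + 2*q**2)/5 = 2 + (q/5 + 2*q**2/5) = 2 + q/5 + 2*q**2/5)
(-200 - sqrt(x(-7) - 59))*(335/(-223 - 1*178) + 87) = (-200 - sqrt((2 + (1/5)*(-7) + (2/5)*(-7)**2) - 59))*(335/(-223 - 1*178) + 87) = (-200 - sqrt((2 - 7/5 + (2/5)*49) - 59))*(335/(-223 - 178) + 87) = (-200 - sqrt((2 - 7/5 + 98/5) - 59))*(335/(-401) + 87) = (-200 - sqrt(101/5 - 59))*(335*(-1/401) + 87) = (-200 - sqrt(-194/5))*(-335/401 + 87) = (-200 - I*sqrt(970)/5)*(34552/401) = -6910400/401 - 34552*I*sqrt(970)/2005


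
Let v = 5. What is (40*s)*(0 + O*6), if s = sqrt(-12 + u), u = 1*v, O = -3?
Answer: -720*I*sqrt(7) ≈ -1904.9*I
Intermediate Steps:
u = 5 (u = 1*5 = 5)
s = I*sqrt(7) (s = sqrt(-12 + 5) = sqrt(-7) = I*sqrt(7) ≈ 2.6458*I)
(40*s)*(0 + O*6) = (40*(I*sqrt(7)))*(0 - 3*6) = (40*I*sqrt(7))*(0 - 18) = (40*I*sqrt(7))*(-18) = -720*I*sqrt(7)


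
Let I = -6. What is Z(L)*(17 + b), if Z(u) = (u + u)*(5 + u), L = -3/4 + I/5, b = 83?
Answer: -2379/2 ≈ -1189.5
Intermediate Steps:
L = -39/20 (L = -3/4 - 6/5 = -39/20 ≈ -1.9500)
Z(u) = 2*u*(5 + u) (Z(u) = (2*u)*(5 + u) = 2*u*(5 + u))
Z(L)*(17 + b) = (2*(-39/20)*(5 - 39/20))*(17 + 83) = (2*(-39/20)*(61/20))*100 = -2379/200*100 = -2379/2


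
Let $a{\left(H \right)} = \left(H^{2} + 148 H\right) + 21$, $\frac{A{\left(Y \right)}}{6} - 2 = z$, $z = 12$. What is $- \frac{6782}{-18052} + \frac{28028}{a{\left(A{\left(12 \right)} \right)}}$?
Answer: $\frac{45590821}{25155462} \approx 1.8124$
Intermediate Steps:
$A{\left(Y \right)} = 84$ ($A{\left(Y \right)} = 12 + 6 \cdot 12 = 12 + 72 = 84$)
$a{\left(H \right)} = 21 + H^{2} + 148 H$
$- \frac{6782}{-18052} + \frac{28028}{a{\left(A{\left(12 \right)} \right)}} = - \frac{6782}{-18052} + \frac{28028}{21 + 84^{2} + 148 \cdot 84} = \left(-6782\right) \left(- \frac{1}{18052}\right) + \frac{28028}{21 + 7056 + 12432} = \frac{3391}{9026} + \frac{28028}{19509} = \frac{3391}{9026} + 28028 \cdot \frac{1}{19509} = \frac{3391}{9026} + \frac{4004}{2787} = \frac{45590821}{25155462}$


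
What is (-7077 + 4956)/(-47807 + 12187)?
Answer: 2121/35620 ≈ 0.059545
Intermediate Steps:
(-7077 + 4956)/(-47807 + 12187) = -2121/(-35620) = -2121*(-1/35620) = 2121/35620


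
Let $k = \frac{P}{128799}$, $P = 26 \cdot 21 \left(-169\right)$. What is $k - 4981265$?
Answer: $- \frac{213860681003}{42933} \approx -4.9813 \cdot 10^{6}$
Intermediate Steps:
$P = -92274$ ($P = 546 \left(-169\right) = -92274$)
$k = - \frac{30758}{42933}$ ($k = - \frac{92274}{128799} = \left(-92274\right) \frac{1}{128799} = - \frac{30758}{42933} \approx -0.71642$)
$k - 4981265 = - \frac{30758}{42933} - 4981265 = - \frac{213860681003}{42933}$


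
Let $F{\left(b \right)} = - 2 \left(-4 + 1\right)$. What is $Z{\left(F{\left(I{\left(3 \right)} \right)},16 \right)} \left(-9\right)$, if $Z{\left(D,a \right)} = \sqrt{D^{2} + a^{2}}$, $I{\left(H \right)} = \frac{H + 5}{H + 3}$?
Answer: $- 18 \sqrt{73} \approx -153.79$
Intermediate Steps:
$I{\left(H \right)} = \frac{5 + H}{3 + H}$
$F{\left(b \right)} = 6$ ($F{\left(b \right)} = \left(-2\right) \left(-3\right) = 6$)
$Z{\left(F{\left(I{\left(3 \right)} \right)},16 \right)} \left(-9\right) = \sqrt{6^{2} + 16^{2}} \left(-9\right) = \sqrt{36 + 256} \left(-9\right) = \sqrt{292} \left(-9\right) = 2 \sqrt{73} \left(-9\right) = - 18 \sqrt{73}$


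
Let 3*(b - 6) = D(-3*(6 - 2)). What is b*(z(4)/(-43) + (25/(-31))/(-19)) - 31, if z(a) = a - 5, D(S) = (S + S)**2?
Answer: -455665/25327 ≈ -17.991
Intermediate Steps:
D(S) = 4*S**2 (D(S) = (2*S)**2 = 4*S**2)
z(a) = -5 + a
b = 198 (b = 6 + (4*(-3*(6 - 2))**2)/3 = 6 + (4*(-3*4)**2)/3 = 6 + (4*(-12)**2)/3 = 6 + (4*144)/3 = 6 + (1/3)*576 = 6 + 192 = 198)
b*(z(4)/(-43) + (25/(-31))/(-19)) - 31 = 198*((-5 + 4)/(-43) + (25/(-31))/(-19)) - 31 = 198*(-1*(-1/43) + (25*(-1/31))*(-1/19)) - 31 = 198*(1/43 - 25/31*(-1/19)) - 31 = 198*(1/43 + 25/589) - 31 = 198*(1664/25327) - 31 = 329472/25327 - 31 = -455665/25327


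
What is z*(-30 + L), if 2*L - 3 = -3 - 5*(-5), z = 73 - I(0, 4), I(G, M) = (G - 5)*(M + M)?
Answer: -3955/2 ≈ -1977.5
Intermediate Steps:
I(G, M) = 2*M*(-5 + G) (I(G, M) = (-5 + G)*(2*M) = 2*M*(-5 + G))
z = 113 (z = 73 - 2*4*(-5 + 0) = 73 - 2*4*(-5) = 73 - 1*(-40) = 73 + 40 = 113)
L = 25/2 (L = 3/2 + (-3 - 5*(-5))/2 = 3/2 + (-3 + 25)/2 = 3/2 + (½)*22 = 3/2 + 11 = 25/2 ≈ 12.500)
z*(-30 + L) = 113*(-30 + 25/2) = 113*(-35/2) = -3955/2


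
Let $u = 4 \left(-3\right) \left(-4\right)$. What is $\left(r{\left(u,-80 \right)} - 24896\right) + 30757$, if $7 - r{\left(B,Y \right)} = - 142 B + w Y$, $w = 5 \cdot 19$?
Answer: $20284$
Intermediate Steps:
$w = 95$
$u = 48$ ($u = \left(-12\right) \left(-4\right) = 48$)
$r{\left(B,Y \right)} = 7 - 95 Y + 142 B$ ($r{\left(B,Y \right)} = 7 - \left(- 142 B + 95 Y\right) = 7 + \left(- 95 Y + 142 B\right) = 7 - 95 Y + 142 B$)
$\left(r{\left(u,-80 \right)} - 24896\right) + 30757 = \left(\left(7 - -7600 + 142 \cdot 48\right) - 24896\right) + 30757 = \left(\left(7 + 7600 + 6816\right) - 24896\right) + 30757 = \left(14423 - 24896\right) + 30757 = -10473 + 30757 = 20284$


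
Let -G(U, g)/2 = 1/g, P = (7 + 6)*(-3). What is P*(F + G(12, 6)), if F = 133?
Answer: -5174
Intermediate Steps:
P = -39 (P = 13*(-3) = -39)
G(U, g) = -2/g
P*(F + G(12, 6)) = -39*(133 - 2/6) = -39*(133 - 2*1/6) = -39*(133 - 1/3) = -39*398/3 = -5174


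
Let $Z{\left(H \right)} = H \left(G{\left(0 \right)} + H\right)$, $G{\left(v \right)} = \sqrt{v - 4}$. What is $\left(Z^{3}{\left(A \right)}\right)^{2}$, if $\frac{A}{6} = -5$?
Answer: $496169017344000000 - 209431319040000000 i \approx 4.9617 \cdot 10^{17} - 2.0943 \cdot 10^{17} i$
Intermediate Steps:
$G{\left(v \right)} = \sqrt{-4 + v}$
$A = -30$ ($A = 6 \left(-5\right) = -30$)
$Z{\left(H \right)} = H \left(H + 2 i\right)$ ($Z{\left(H \right)} = H \left(\sqrt{-4 + 0} + H\right) = H \left(\sqrt{-4} + H\right) = H \left(2 i + H\right) = H \left(H + 2 i\right)$)
$\left(Z^{3}{\left(A \right)}\right)^{2} = \left(\left(- 30 \left(-30 + 2 i\right)\right)^{3}\right)^{2} = \left(\left(900 - 60 i\right)^{3}\right)^{2} = \left(900 - 60 i\right)^{6}$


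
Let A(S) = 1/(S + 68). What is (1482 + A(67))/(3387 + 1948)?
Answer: 200071/720225 ≈ 0.27779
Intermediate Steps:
A(S) = 1/(68 + S)
(1482 + A(67))/(3387 + 1948) = (1482 + 1/(68 + 67))/(3387 + 1948) = (1482 + 1/135)/5335 = (1482 + 1/135)*(1/5335) = (200071/135)*(1/5335) = 200071/720225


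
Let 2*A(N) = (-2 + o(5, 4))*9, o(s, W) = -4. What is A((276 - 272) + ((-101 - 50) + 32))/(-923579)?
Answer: 27/923579 ≈ 2.9234e-5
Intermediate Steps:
A(N) = -27 (A(N) = ((-2 - 4)*9)/2 = (-6*9)/2 = (½)*(-54) = -27)
A((276 - 272) + ((-101 - 50) + 32))/(-923579) = -27/(-923579) = -27*(-1/923579) = 27/923579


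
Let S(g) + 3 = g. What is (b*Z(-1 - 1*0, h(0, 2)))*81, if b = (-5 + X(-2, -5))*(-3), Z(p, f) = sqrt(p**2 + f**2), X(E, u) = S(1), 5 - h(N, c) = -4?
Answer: 1701*sqrt(82) ≈ 15403.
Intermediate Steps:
S(g) = -3 + g
h(N, c) = 9 (h(N, c) = 5 - 1*(-4) = 5 + 4 = 9)
X(E, u) = -2 (X(E, u) = -3 + 1 = -2)
Z(p, f) = sqrt(f**2 + p**2)
b = 21 (b = (-5 - 2)*(-3) = -7*(-3) = 21)
(b*Z(-1 - 1*0, h(0, 2)))*81 = (21*sqrt(9**2 + (-1 - 1*0)**2))*81 = (21*sqrt(81 + (-1 + 0)**2))*81 = (21*sqrt(81 + (-1)**2))*81 = (21*sqrt(81 + 1))*81 = (21*sqrt(82))*81 = 1701*sqrt(82)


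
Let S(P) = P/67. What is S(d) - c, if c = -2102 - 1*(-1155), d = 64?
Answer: 63513/67 ≈ 947.96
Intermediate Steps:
c = -947 (c = -2102 + 1155 = -947)
S(P) = P/67 (S(P) = P*(1/67) = P/67)
S(d) - c = (1/67)*64 - 1*(-947) = 64/67 + 947 = 63513/67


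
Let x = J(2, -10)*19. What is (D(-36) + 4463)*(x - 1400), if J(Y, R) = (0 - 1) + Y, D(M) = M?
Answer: -6113687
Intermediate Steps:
J(Y, R) = -1 + Y
x = 19 (x = (-1 + 2)*19 = 1*19 = 19)
(D(-36) + 4463)*(x - 1400) = (-36 + 4463)*(19 - 1400) = 4427*(-1381) = -6113687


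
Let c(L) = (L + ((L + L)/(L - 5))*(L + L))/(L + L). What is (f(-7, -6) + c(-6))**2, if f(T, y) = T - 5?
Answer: 52441/484 ≈ 108.35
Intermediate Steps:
f(T, y) = -5 + T
c(L) = (L + 4*L**2/(-5 + L))/(2*L) (c(L) = (L + ((2*L)/(-5 + L))*(2*L))/((2*L)) = (L + (2*L/(-5 + L))*(2*L))*(1/(2*L)) = (L + 4*L**2/(-5 + L))*(1/(2*L)) = (L + 4*L**2/(-5 + L))/(2*L))
(f(-7, -6) + c(-6))**2 = ((-5 - 7) + 5*(-1 - 6)/(2*(-5 - 6)))**2 = (-12 + (5/2)*(-7)/(-11))**2 = (-12 + (5/2)*(-1/11)*(-7))**2 = (-12 + 35/22)**2 = (-229/22)**2 = 52441/484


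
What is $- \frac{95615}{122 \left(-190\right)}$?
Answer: $\frac{19123}{4636} \approx 4.1249$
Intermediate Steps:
$- \frac{95615}{122 \left(-190\right)} = - \frac{95615}{-23180} = - \frac{95615 \left(-1\right)}{23180} = \left(-1\right) \left(- \frac{19123}{4636}\right) = \frac{19123}{4636}$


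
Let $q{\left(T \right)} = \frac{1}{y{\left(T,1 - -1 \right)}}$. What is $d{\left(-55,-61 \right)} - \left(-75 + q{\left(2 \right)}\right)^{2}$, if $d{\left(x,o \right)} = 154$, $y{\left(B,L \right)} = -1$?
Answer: $-5622$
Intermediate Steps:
$q{\left(T \right)} = -1$ ($q{\left(T \right)} = \frac{1}{-1} = -1$)
$d{\left(-55,-61 \right)} - \left(-75 + q{\left(2 \right)}\right)^{2} = 154 - \left(-75 - 1\right)^{2} = 154 - \left(-76\right)^{2} = 154 - 5776 = -5622$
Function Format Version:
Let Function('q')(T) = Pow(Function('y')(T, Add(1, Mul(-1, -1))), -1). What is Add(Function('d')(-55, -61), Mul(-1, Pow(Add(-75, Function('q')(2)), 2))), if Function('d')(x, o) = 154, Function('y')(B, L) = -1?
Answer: -5622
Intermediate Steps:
Function('q')(T) = -1 (Function('q')(T) = Pow(-1, -1) = -1)
Add(Function('d')(-55, -61), Mul(-1, Pow(Add(-75, Function('q')(2)), 2))) = Add(154, Mul(-1, Pow(Add(-75, -1), 2))) = Add(154, Mul(-1, Pow(-76, 2))) = Add(154, Mul(-1, 5776)) = Add(154, -5776) = -5622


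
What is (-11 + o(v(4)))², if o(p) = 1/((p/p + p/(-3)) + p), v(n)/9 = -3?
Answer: 35344/289 ≈ 122.30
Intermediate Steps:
v(n) = -27 (v(n) = 9*(-3) = -27)
o(p) = 1/(1 + 2*p/3) (o(p) = 1/((1 + p*(-⅓)) + p) = 1/((1 - p/3) + p) = 1/(1 + 2*p/3))
(-11 + o(v(4)))² = (-11 + 3/(3 + 2*(-27)))² = (-11 + 3/(3 - 54))² = (-11 + 3/(-51))² = (-11 + 3*(-1/51))² = (-11 - 1/17)² = (-188/17)² = 35344/289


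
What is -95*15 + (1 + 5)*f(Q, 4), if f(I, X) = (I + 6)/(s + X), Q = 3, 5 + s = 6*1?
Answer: -7071/5 ≈ -1414.2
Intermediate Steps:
s = 1 (s = -5 + 6*1 = -5 + 6 = 1)
f(I, X) = (6 + I)/(1 + X) (f(I, X) = (I + 6)/(1 + X) = (6 + I)/(1 + X))
-95*15 + (1 + 5)*f(Q, 4) = -95*15 + (1 + 5)*((6 + 3)/(1 + 4)) = -1425 + 6*(9/5) = -1425 + 54/5 = -7071/5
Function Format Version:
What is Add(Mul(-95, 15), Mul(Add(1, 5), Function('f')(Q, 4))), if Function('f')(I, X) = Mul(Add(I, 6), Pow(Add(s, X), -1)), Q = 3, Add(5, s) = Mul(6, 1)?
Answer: Rational(-7071, 5) ≈ -1414.2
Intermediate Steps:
s = 1 (s = Add(-5, Mul(6, 1)) = Add(-5, 6) = 1)
Function('f')(I, X) = Mul(Pow(Add(1, X), -1), Add(6, I)) (Function('f')(I, X) = Mul(Add(I, 6), Pow(Add(1, X), -1)) = Mul(Add(6, I), Pow(Add(1, X), -1)) = Mul(Pow(Add(1, X), -1), Add(6, I)))
Add(Mul(-95, 15), Mul(Add(1, 5), Function('f')(Q, 4))) = Add(Mul(-95, 15), Mul(Add(1, 5), Mul(Pow(Add(1, 4), -1), Add(6, 3)))) = Add(-1425, Mul(6, Mul(Pow(5, -1), 9))) = Add(-1425, Mul(6, Mul(Rational(1, 5), 9))) = Add(-1425, Mul(6, Rational(9, 5))) = Add(-1425, Rational(54, 5)) = Rational(-7071, 5)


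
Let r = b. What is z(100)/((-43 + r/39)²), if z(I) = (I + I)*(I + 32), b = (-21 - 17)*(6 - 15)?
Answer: 178464/7921 ≈ 22.530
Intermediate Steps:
b = 342 (b = -38*(-9) = 342)
z(I) = 2*I*(32 + I) (z(I) = (2*I)*(32 + I) = 2*I*(32 + I))
r = 342
z(100)/((-43 + r/39)²) = (2*100*(32 + 100))/((-43 + 342/39)²) = (2*100*132)/((-43 + 342*(1/39))²) = 26400/((-43 + 114/13)²) = 26400/((-445/13)²) = 26400/(198025/169) = 26400*(169/198025) = 178464/7921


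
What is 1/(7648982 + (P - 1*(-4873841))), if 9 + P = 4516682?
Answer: 1/17039496 ≈ 5.8687e-8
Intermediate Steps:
P = 4516673 (P = -9 + 4516682 = 4516673)
1/(7648982 + (P - 1*(-4873841))) = 1/(7648982 + (4516673 - 1*(-4873841))) = 1/(7648982 + (4516673 + 4873841)) = 1/(7648982 + 9390514) = 1/17039496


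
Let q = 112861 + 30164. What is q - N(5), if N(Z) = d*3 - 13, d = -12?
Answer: 143074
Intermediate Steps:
q = 143025
N(Z) = -49 (N(Z) = -12*3 - 13 = -36 - 13 = -49)
q - N(5) = 143025 - 1*(-49) = 143025 + 49 = 143074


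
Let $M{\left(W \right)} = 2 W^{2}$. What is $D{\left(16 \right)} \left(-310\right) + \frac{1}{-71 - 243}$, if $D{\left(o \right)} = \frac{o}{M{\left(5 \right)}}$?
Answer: $- \frac{155749}{1570} \approx -99.203$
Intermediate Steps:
$D{\left(o \right)} = \frac{o}{50}$ ($D{\left(o \right)} = \frac{o}{2 \cdot 5^{2}} = \frac{o}{2 \cdot 25} = \frac{o}{50}$)
$D{\left(16 \right)} \left(-310\right) + \frac{1}{-71 - 243} = \frac{1}{50} \cdot 16 \left(-310\right) + \frac{1}{-71 - 243} = \frac{8}{25} \left(-310\right) + \frac{1}{-314} = - \frac{496}{5} - \frac{1}{314} = - \frac{155749}{1570}$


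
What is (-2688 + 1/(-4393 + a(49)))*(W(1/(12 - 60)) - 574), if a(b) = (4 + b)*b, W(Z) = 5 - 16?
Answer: 2824174665/1796 ≈ 1.5725e+6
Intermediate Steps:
W(Z) = -11
a(b) = b*(4 + b)
(-2688 + 1/(-4393 + a(49)))*(W(1/(12 - 60)) - 574) = (-2688 + 1/(-4393 + 49*(4 + 49)))*(-11 - 574) = (-2688 + 1/(-4393 + 49*53))*(-585) = (-2688 + 1/(-4393 + 2597))*(-585) = (-2688 + 1/(-1796))*(-585) = (-2688 - 1/1796)*(-585) = -4827649/1796*(-585) = 2824174665/1796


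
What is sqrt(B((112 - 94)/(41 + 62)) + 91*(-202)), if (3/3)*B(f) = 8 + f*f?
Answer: I*sqrt(194929442)/103 ≈ 135.55*I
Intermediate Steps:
B(f) = 8 + f**2 (B(f) = 8 + f*f = 8 + f**2)
sqrt(B((112 - 94)/(41 + 62)) + 91*(-202)) = sqrt((8 + ((112 - 94)/(41 + 62))**2) + 91*(-202)) = sqrt((8 + (18/103)**2) - 18382) = sqrt((8 + 324/10609) - 18382) = sqrt(85196/10609 - 18382) = sqrt(-194929442/10609) = I*sqrt(194929442)/103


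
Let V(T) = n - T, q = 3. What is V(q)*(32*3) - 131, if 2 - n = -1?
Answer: -131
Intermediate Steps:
n = 3 (n = 2 - 1*(-1) = 2 + 1 = 3)
V(T) = 3 - T
V(q)*(32*3) - 131 = (3 - 1*3)*(32*3) - 131 = (3 - 3)*96 - 131 = 0*96 - 131 = 0 - 131 = -131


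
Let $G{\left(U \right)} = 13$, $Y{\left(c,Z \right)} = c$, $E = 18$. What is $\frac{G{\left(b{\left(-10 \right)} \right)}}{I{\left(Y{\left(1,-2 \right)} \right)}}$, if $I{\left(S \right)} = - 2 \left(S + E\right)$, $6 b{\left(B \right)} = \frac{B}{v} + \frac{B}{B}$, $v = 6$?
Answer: $- \frac{13}{38} \approx -0.34211$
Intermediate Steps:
$b{\left(B \right)} = \frac{1}{6} + \frac{B}{36}$ ($b{\left(B \right)} = \frac{\frac{B}{6} + \frac{B}{B}}{6} = \frac{B \frac{1}{6} + 1}{6} = \frac{\frac{B}{6} + 1}{6} = \frac{1 + \frac{B}{6}}{6} = \frac{1}{6} + \frac{B}{36}$)
$I{\left(S \right)} = -36 - 2 S$ ($I{\left(S \right)} = - 2 \left(S + 18\right) = - 2 \left(18 + S\right) = -36 - 2 S$)
$\frac{G{\left(b{\left(-10 \right)} \right)}}{I{\left(Y{\left(1,-2 \right)} \right)}} = \frac{13}{-36 - 2} = \frac{13}{-38} = 13 \left(- \frac{1}{38}\right) = - \frac{13}{38}$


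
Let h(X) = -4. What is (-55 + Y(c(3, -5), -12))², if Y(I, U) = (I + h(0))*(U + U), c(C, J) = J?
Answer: 25921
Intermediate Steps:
Y(I, U) = 2*U*(-4 + I) (Y(I, U) = (I - 4)*(U + U) = (-4 + I)*(2*U) = 2*U*(-4 + I))
(-55 + Y(c(3, -5), -12))² = (-55 + 2*(-12)*(-4 - 5))² = (-55 + 2*(-12)*(-9))² = (-55 + 216)² = 161² = 25921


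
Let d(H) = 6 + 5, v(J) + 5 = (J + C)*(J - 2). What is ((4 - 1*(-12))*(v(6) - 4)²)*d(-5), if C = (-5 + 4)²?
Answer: 63536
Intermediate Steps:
C = 1 (C = (-1)² = 1)
v(J) = -5 + (1 + J)*(-2 + J) (v(J) = -5 + (J + 1)*(J - 2) = -5 + (1 + J)*(-2 + J))
d(H) = 11
((4 - 1*(-12))*(v(6) - 4)²)*d(-5) = ((4 - 1*(-12))*((-7 + 6² - 1*6) - 4)²)*11 = ((4 + 12)*((-7 + 36 - 6) - 4)²)*11 = (16*(23 - 4)²)*11 = (16*19²)*11 = (16*361)*11 = 5776*11 = 63536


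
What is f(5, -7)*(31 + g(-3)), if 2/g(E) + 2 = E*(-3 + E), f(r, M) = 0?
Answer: 0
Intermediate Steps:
g(E) = 2/(-2 + E*(-3 + E))
f(5, -7)*(31 + g(-3)) = 0*(31 + 2/(-2 + (-3)² - 3*(-3))) = 0*(31 + 2/(-2 + 9 + 9)) = 0*(31 + 2/16) = 0*(31 + 2*(1/16)) = 0*(31 + ⅛) = 0*(249/8) = 0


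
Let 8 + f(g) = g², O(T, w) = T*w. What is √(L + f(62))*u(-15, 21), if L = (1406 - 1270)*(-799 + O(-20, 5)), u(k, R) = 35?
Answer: 70*I*√29607 ≈ 12045.0*I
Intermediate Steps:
L = -122264 (L = (1406 - 1270)*(-799 - 20*5) = 136*(-799 - 100) = 136*(-899) = -122264)
f(g) = -8 + g²
√(L + f(62))*u(-15, 21) = √(-122264 + (-8 + 62²))*35 = √(-122264 + (-8 + 3844))*35 = √(-122264 + 3836)*35 = √(-118428)*35 = (2*I*√29607)*35 = 70*I*√29607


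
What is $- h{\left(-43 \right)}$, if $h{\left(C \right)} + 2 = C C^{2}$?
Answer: $79509$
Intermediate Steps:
$h{\left(C \right)} = -2 + C^{3}$ ($h{\left(C \right)} = -2 + C C^{2} = -2 + C^{3}$)
$- h{\left(-43 \right)} = - (-2 + \left(-43\right)^{3}) = - (-2 - 79507) = \left(-1\right) \left(-79509\right) = 79509$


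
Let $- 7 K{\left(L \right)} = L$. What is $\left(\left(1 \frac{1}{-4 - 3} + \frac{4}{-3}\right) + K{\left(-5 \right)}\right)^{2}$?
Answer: $\frac{256}{441} \approx 0.5805$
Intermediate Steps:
$K{\left(L \right)} = - \frac{L}{7}$
$\left(\left(1 \frac{1}{-4 - 3} + \frac{4}{-3}\right) + K{\left(-5 \right)}\right)^{2} = \left(\left(1 \frac{1}{-4 - 3} + \frac{4}{-3}\right) - - \frac{5}{7}\right)^{2} = \left(\left(1 \frac{1}{-7} + 4 \left(- \frac{1}{3}\right)\right) + \frac{5}{7}\right)^{2} = \left(\left(1 \left(- \frac{1}{7}\right) - \frac{4}{3}\right) + \frac{5}{7}\right)^{2} = \left(\left(- \frac{1}{7} - \frac{4}{3}\right) + \frac{5}{7}\right)^{2} = \left(- \frac{31}{21} + \frac{5}{7}\right)^{2} = \left(- \frac{16}{21}\right)^{2} = \frac{256}{441}$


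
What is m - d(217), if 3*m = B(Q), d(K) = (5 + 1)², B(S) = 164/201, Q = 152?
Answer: -21544/603 ≈ -35.728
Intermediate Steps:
B(S) = 164/201 (B(S) = 164*(1/201) = 164/201)
d(K) = 36 (d(K) = 6² = 36)
m = 164/603 (m = (⅓)*(164/201) = 164/603 ≈ 0.27197)
m - d(217) = 164/603 - 1*36 = 164/603 - 36 = -21544/603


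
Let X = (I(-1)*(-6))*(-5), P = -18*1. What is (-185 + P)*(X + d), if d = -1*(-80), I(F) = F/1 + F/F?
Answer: -16240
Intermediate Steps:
I(F) = 1 + F (I(F) = F*1 + 1 = F + 1 = 1 + F)
P = -18
d = 80
X = 0 (X = ((1 - 1)*(-6))*(-5) = (0*(-6))*(-5) = 0*(-5) = 0)
(-185 + P)*(X + d) = (-185 - 18)*(0 + 80) = -203*80 = -16240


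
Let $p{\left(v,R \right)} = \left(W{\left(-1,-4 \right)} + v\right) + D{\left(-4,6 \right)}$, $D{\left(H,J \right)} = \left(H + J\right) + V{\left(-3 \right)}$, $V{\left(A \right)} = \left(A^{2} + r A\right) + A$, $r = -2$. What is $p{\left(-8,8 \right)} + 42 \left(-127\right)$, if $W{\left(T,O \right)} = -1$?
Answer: $-5329$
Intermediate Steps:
$V{\left(A \right)} = A^{2} - A$ ($V{\left(A \right)} = \left(A^{2} - 2 A\right) + A = A^{2} - A$)
$D{\left(H,J \right)} = 12 + H + J$ ($D{\left(H,J \right)} = \left(H + J\right) - 3 \left(-1 - 3\right) = \left(H + J\right) - -12 = \left(H + J\right) + 12 = 12 + H + J$)
$p{\left(v,R \right)} = 13 + v$ ($p{\left(v,R \right)} = \left(-1 + v\right) + \left(12 - 4 + 6\right) = \left(-1 + v\right) + 14 = 13 + v$)
$p{\left(-8,8 \right)} + 42 \left(-127\right) = \left(13 - 8\right) + 42 \left(-127\right) = 5 - 5334 = -5329$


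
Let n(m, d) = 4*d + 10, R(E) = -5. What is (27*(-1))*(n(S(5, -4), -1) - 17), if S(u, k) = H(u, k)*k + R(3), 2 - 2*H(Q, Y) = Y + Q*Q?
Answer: 297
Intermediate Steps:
H(Q, Y) = 1 - Y/2 - Q²/2 (H(Q, Y) = 1 - (Y + Q*Q)/2 = 1 - (Y + Q²)/2 = 1 + (-Y/2 - Q²/2) = 1 - Y/2 - Q²/2)
S(u, k) = -5 + k*(1 - k/2 - u²/2) (S(u, k) = (1 - k/2 - u²/2)*k - 5 = k*(1 - k/2 - u²/2) - 5 = -5 + k*(1 - k/2 - u²/2))
n(m, d) = 10 + 4*d
(27*(-1))*(n(S(5, -4), -1) - 17) = (27*(-1))*((10 + 4*(-1)) - 17) = -27*((10 - 4) - 17) = -27*(6 - 17) = -27*(-11) = 297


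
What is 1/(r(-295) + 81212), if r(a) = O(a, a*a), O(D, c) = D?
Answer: 1/80917 ≈ 1.2358e-5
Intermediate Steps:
r(a) = a
1/(r(-295) + 81212) = 1/(-295 + 81212) = 1/80917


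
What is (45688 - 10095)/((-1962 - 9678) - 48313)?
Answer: -35593/59953 ≈ -0.59368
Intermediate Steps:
(45688 - 10095)/((-1962 - 9678) - 48313) = 35593/(-11640 - 48313) = 35593/(-59953) = 35593*(-1/59953) = -35593/59953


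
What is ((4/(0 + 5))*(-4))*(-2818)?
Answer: 45088/5 ≈ 9017.6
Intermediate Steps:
((4/(0 + 5))*(-4))*(-2818) = ((4/5)*(-4))*(-2818) = ((4*(⅕))*(-4))*(-2818) = ((⅘)*(-4))*(-2818) = -16/5*(-2818) = 45088/5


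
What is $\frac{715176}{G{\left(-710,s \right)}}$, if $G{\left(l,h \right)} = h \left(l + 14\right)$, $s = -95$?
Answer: $\frac{29799}{2755} \approx 10.816$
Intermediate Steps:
$G{\left(l,h \right)} = h \left(14 + l\right)$
$\frac{715176}{G{\left(-710,s \right)}} = \frac{715176}{\left(-95\right) \left(14 - 710\right)} = \frac{715176}{\left(-95\right) \left(-696\right)} = \frac{715176}{66120} = 715176 \cdot \frac{1}{66120} = \frac{29799}{2755}$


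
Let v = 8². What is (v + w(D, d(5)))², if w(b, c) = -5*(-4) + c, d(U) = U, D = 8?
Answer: 7921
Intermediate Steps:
w(b, c) = 20 + c
v = 64
(v + w(D, d(5)))² = (64 + (20 + 5))² = (64 + 25)² = 89² = 7921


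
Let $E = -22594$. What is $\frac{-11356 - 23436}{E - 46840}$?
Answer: $\frac{17396}{34717} \approx 0.50108$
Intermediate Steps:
$\frac{-11356 - 23436}{E - 46840} = \frac{-11356 - 23436}{-22594 - 46840} = - \frac{34792}{-69434} = \left(-34792\right) \left(- \frac{1}{69434}\right) = \frac{17396}{34717}$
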